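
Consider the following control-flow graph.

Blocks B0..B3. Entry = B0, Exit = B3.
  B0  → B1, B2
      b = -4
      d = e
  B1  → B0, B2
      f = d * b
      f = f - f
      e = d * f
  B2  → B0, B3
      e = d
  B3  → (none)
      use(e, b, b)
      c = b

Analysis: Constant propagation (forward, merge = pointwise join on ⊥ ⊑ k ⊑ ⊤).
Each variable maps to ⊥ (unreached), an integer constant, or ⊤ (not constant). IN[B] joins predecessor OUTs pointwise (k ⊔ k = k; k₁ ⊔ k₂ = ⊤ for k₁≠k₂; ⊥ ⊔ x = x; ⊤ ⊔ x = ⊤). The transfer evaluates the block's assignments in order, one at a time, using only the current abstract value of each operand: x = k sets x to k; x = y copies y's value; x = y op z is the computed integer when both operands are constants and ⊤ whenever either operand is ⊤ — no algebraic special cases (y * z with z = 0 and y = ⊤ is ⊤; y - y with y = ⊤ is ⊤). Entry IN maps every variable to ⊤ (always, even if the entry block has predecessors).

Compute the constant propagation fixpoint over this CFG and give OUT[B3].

Answer: {a: ⊤, b: -4, c: -4, d: ⊤, e: ⊤, f: ⊤}

Trace:
Converged values:
  B0:   IN=(all ⊤)   OUT={b:-4; rest ⊤}
  B1:   IN={b:-4; rest ⊤}   OUT={b:-4; rest ⊤}
  B2:   IN={b:-4; rest ⊤}   OUT={b:-4; rest ⊤}
  B3:   IN={b:-4; rest ⊤}   OUT={b:-4, c:-4; rest ⊤}

Merge at B3: IN[B3] = OUT[B2] = {a: ⊤, b: -4, c: ⊤, d: ⊤, e: ⊤, f: ⊤}
Applying B3's transfer function to that IN value gives OUT[B3] (row B3 above).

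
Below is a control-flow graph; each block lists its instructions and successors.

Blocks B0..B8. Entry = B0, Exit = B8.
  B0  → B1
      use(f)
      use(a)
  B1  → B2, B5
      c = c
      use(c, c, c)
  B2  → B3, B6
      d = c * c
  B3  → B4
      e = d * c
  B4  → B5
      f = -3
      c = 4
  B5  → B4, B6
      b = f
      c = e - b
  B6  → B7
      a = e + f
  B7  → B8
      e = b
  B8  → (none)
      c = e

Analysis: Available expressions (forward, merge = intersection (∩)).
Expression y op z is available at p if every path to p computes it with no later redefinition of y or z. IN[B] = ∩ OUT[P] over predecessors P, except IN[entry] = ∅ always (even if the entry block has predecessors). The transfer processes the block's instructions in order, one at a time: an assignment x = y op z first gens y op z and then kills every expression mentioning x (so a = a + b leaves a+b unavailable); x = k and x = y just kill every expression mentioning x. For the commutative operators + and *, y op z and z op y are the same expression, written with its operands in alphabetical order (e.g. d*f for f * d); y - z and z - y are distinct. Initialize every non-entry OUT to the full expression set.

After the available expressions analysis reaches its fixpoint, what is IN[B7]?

Answer: {e+f}

Derivation:
Converged values:
  B0: | IN={} | OUT={}
  B1: | IN={} | OUT={}
  B2: | IN={} | OUT={c*c}
  B3: | IN={c*c} | OUT={c*c, c*d}
  B4: | IN={} | OUT={}
  B5: | IN={} | OUT={e-b}
  B6: | IN={} | OUT={e+f}
  B7: | IN={e+f} | OUT={}
  B8: | IN={} | OUT={}

Merge at B7: IN[B7] = OUT[B6] = {e+f}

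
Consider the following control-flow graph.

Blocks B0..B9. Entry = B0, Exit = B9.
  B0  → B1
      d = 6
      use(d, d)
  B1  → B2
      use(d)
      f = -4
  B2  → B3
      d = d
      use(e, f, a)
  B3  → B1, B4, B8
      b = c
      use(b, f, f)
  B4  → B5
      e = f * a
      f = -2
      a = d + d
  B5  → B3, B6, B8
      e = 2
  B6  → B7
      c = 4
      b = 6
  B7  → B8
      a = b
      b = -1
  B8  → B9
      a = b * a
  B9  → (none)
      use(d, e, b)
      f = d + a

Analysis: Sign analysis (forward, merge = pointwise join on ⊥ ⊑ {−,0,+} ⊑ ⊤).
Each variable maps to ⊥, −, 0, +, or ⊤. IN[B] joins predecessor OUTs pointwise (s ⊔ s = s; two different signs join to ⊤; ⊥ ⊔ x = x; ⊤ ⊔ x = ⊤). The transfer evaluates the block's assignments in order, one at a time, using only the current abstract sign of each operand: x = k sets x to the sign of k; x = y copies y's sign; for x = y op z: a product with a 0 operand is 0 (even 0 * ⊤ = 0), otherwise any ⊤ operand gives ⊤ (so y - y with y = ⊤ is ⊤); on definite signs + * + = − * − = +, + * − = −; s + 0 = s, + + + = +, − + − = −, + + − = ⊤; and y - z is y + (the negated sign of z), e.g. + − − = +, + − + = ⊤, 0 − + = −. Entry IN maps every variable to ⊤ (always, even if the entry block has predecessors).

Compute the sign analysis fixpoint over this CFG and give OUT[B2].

Per-block solution:
  B0:  IN=(all ⊤)  OUT={d:+; rest ⊤}
  B1:  IN={d:+; rest ⊤}  OUT={d:+, f:-; rest ⊤}
  B2:  IN={d:+, f:-; rest ⊤}  OUT={d:+, f:-; rest ⊤}
  B3:  IN={d:+, f:-; rest ⊤}  OUT={d:+, f:-; rest ⊤}
  B4:  IN={d:+, f:-; rest ⊤}  OUT={a:+, d:+, f:-; rest ⊤}
  B5:  IN={a:+, d:+, f:-; rest ⊤}  OUT={a:+, d:+, e:+, f:-; rest ⊤}
  B6:  IN={a:+, d:+, e:+, f:-; rest ⊤}  OUT={a:+, b:+, c:+, d:+, e:+, f:-; rest ⊤}
  B7:  IN={a:+, b:+, c:+, d:+, e:+, f:-; rest ⊤}  OUT={a:+, b:-, c:+, d:+, e:+, f:-; rest ⊤}
  B8:  IN={d:+, f:-; rest ⊤}  OUT={d:+, f:-; rest ⊤}
  B9:  IN={d:+, f:-; rest ⊤}  OUT={d:+; rest ⊤}

Merge at B2: IN[B2] = OUT[B1] = {a: ⊤, b: ⊤, c: ⊤, d: +, e: ⊤, f: -}
Applying B2's transfer function to that IN value gives OUT[B2] (row B2 above).

Answer: {a: ⊤, b: ⊤, c: ⊤, d: +, e: ⊤, f: -}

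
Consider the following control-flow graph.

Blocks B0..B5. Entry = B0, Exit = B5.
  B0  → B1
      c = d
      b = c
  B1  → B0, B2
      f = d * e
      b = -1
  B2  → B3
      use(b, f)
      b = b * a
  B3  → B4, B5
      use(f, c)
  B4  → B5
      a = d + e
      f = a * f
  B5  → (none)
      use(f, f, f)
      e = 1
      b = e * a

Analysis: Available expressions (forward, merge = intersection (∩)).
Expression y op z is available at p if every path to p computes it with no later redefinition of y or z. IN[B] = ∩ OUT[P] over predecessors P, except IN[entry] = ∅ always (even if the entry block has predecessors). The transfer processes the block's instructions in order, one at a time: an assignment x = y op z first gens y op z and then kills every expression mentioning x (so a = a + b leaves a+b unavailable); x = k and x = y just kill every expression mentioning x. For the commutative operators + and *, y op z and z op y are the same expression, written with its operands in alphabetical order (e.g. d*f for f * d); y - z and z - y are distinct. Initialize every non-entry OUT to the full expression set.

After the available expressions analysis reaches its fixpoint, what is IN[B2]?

Answer: {d*e}

Trace:
Converged values:
  B0: | IN={} | OUT={}
  B1: | IN={} | OUT={d*e}
  B2: | IN={d*e} | OUT={d*e}
  B3: | IN={d*e} | OUT={d*e}
  B4: | IN={d*e} | OUT={d*e, d+e}
  B5: | IN={d*e} | OUT={a*e}

Merge at B2: IN[B2] = OUT[B1] = {d*e}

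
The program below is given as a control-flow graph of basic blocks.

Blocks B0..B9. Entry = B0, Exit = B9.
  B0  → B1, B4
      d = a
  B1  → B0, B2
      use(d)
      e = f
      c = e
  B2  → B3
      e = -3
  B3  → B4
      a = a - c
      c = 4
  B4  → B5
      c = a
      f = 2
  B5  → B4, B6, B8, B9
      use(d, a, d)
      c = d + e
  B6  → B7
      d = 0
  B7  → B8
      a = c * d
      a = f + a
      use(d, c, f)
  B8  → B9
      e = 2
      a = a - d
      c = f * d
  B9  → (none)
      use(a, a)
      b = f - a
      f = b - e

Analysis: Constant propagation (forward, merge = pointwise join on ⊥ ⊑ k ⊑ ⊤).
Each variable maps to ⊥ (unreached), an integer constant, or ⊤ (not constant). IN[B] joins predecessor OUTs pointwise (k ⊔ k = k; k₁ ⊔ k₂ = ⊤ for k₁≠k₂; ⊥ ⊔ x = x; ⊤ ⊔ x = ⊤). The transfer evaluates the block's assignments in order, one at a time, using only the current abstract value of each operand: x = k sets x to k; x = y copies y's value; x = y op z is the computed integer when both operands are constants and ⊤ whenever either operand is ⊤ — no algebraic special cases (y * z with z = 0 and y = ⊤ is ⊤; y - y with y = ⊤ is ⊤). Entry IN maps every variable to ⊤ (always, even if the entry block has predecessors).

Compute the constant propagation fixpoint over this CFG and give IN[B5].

Per-block solution:
  B0:   IN=(all ⊤)   OUT=(all ⊤)
  B1:   IN=(all ⊤)   OUT=(all ⊤)
  B2:   IN=(all ⊤)   OUT={e:-3; rest ⊤}
  B3:   IN={e:-3; rest ⊤}   OUT={c:4, e:-3; rest ⊤}
  B4:   IN=(all ⊤)   OUT={f:2; rest ⊤}
  B5:   IN={f:2; rest ⊤}   OUT={f:2; rest ⊤}
  B6:   IN={f:2; rest ⊤}   OUT={d:0, f:2; rest ⊤}
  B7:   IN={d:0, f:2; rest ⊤}   OUT={d:0, f:2; rest ⊤}
  B8:   IN={f:2; rest ⊤}   OUT={e:2, f:2; rest ⊤}
  B9:   IN={f:2; rest ⊤}   OUT=(all ⊤)

Merge at B5: IN[B5] = OUT[B4] = {a: ⊤, b: ⊤, c: ⊤, d: ⊤, e: ⊤, f: 2}

Answer: {a: ⊤, b: ⊤, c: ⊤, d: ⊤, e: ⊤, f: 2}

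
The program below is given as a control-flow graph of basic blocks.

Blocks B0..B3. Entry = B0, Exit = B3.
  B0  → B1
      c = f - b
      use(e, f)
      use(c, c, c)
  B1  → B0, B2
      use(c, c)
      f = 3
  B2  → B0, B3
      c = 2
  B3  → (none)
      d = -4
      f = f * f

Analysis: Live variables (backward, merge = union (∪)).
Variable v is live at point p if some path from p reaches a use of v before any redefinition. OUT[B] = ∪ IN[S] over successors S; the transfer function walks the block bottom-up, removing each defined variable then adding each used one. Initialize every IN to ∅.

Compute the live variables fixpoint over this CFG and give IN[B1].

Answer: {b, c, e}

Working:
Fixpoint table:
  B0:   IN={b, e, f}   OUT={b, c, e}
  B1:   IN={b, c, e}   OUT={b, e, f}
  B2:   IN={b, e, f}   OUT={b, e, f}
  B3:   IN={f}   OUT={}

Merge at B1: OUT[B1] = IN[B0] ⊔ IN[B2] = {b, e, f}
Applying B1's transfer function to that OUT value gives IN[B1] (row B1 above).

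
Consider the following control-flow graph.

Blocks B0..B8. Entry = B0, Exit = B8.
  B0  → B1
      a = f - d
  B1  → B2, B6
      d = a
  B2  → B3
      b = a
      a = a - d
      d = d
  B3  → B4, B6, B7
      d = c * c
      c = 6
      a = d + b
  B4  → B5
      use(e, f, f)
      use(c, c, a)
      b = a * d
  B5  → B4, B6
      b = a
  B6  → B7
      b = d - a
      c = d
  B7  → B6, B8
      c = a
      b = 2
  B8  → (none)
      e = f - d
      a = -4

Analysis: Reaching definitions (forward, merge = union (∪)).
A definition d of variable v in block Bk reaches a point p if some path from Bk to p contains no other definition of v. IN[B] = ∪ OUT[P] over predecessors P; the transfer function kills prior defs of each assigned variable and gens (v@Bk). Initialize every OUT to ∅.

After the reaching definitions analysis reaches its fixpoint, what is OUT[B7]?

Converged values:
  B0:   IN={}   OUT={a@B0}
  B1:   IN={a@B0}   OUT={a@B0, d@B1}
  B2:   IN={a@B0, d@B1}   OUT={a@B2, b@B2, d@B2}
  B3:   IN={a@B2, b@B2, d@B2}   OUT={a@B3, b@B2, c@B3, d@B3}
  B4:   IN={a@B3, b@B2, b@B5, c@B3, d@B3}   OUT={a@B3, b@B4, c@B3, d@B3}
  B5:   IN={a@B3, b@B4, c@B3, d@B3}   OUT={a@B3, b@B5, c@B3, d@B3}
  B6:   IN={a@B0, a@B3, b@B2, b@B5, b@B7, c@B3, c@B7, d@B1, d@B3}   OUT={a@B0, a@B3, b@B6, c@B6, d@B1, d@B3}
  B7:   IN={a@B0, a@B3, b@B2, b@B6, c@B3, c@B6, d@B1, d@B3}   OUT={a@B0, a@B3, b@B7, c@B7, d@B1, d@B3}
  B8:   IN={a@B0, a@B3, b@B7, c@B7, d@B1, d@B3}   OUT={a@B8, b@B7, c@B7, d@B1, d@B3, e@B8}

Merge at B7: IN[B7] = OUT[B3] ⊔ OUT[B6] = {a@B0, a@B3, b@B2, b@B6, c@B3, c@B6, d@B1, d@B3}
Applying B7's transfer function to that IN value gives OUT[B7] (row B7 above).

Answer: {a@B0, a@B3, b@B7, c@B7, d@B1, d@B3}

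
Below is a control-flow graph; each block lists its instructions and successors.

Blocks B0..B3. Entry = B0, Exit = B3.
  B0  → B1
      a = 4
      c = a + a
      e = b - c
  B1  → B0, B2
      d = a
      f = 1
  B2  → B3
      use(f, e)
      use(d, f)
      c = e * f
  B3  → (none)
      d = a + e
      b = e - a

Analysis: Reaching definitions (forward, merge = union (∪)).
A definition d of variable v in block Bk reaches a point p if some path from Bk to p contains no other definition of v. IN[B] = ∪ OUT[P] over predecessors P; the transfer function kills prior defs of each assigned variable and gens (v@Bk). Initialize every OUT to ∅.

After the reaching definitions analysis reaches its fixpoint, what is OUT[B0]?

Per-block solution:
  B0:  IN={a@B0, c@B0, d@B1, e@B0, f@B1}  OUT={a@B0, c@B0, d@B1, e@B0, f@B1}
  B1:  IN={a@B0, c@B0, d@B1, e@B0, f@B1}  OUT={a@B0, c@B0, d@B1, e@B0, f@B1}
  B2:  IN={a@B0, c@B0, d@B1, e@B0, f@B1}  OUT={a@B0, c@B2, d@B1, e@B0, f@B1}
  B3:  IN={a@B0, c@B2, d@B1, e@B0, f@B1}  OUT={a@B0, b@B3, c@B2, d@B3, e@B0, f@B1}

Merge at B0 (entry node, so the boundary value {} is joined with the incoming edge(s)): IN[B0] = {} ⊔ OUT[B1] = {a@B0, c@B0, d@B1, e@B0, f@B1}
Applying B0's transfer function to that IN value gives OUT[B0] (row B0 above).

Answer: {a@B0, c@B0, d@B1, e@B0, f@B1}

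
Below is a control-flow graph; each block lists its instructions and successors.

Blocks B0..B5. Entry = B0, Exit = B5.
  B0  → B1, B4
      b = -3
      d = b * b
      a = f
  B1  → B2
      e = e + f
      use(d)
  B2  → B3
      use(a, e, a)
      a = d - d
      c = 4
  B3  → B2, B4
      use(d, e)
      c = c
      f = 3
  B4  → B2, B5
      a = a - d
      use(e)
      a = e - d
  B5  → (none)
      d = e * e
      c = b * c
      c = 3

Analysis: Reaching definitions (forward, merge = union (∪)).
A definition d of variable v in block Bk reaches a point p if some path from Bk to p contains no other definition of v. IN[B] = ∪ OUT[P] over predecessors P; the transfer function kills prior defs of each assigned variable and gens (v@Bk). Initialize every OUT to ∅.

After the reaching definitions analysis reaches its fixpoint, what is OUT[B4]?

Answer: {a@B4, b@B0, c@B3, d@B0, e@B1, f@B3}

Working:
Per-block solution:
  B0:   IN={}   OUT={a@B0, b@B0, d@B0}
  B1:   IN={a@B0, b@B0, d@B0}   OUT={a@B0, b@B0, d@B0, e@B1}
  B2:   IN={a@B0, a@B2, a@B4, b@B0, c@B3, d@B0, e@B1, f@B3}   OUT={a@B2, b@B0, c@B2, d@B0, e@B1, f@B3}
  B3:   IN={a@B2, b@B0, c@B2, d@B0, e@B1, f@B3}   OUT={a@B2, b@B0, c@B3, d@B0, e@B1, f@B3}
  B4:   IN={a@B0, a@B2, b@B0, c@B3, d@B0, e@B1, f@B3}   OUT={a@B4, b@B0, c@B3, d@B0, e@B1, f@B3}
  B5:   IN={a@B4, b@B0, c@B3, d@B0, e@B1, f@B3}   OUT={a@B4, b@B0, c@B5, d@B5, e@B1, f@B3}

Merge at B4: IN[B4] = OUT[B0] ⊔ OUT[B3] = {a@B0, a@B2, b@B0, c@B3, d@B0, e@B1, f@B3}
Applying B4's transfer function to that IN value gives OUT[B4] (row B4 above).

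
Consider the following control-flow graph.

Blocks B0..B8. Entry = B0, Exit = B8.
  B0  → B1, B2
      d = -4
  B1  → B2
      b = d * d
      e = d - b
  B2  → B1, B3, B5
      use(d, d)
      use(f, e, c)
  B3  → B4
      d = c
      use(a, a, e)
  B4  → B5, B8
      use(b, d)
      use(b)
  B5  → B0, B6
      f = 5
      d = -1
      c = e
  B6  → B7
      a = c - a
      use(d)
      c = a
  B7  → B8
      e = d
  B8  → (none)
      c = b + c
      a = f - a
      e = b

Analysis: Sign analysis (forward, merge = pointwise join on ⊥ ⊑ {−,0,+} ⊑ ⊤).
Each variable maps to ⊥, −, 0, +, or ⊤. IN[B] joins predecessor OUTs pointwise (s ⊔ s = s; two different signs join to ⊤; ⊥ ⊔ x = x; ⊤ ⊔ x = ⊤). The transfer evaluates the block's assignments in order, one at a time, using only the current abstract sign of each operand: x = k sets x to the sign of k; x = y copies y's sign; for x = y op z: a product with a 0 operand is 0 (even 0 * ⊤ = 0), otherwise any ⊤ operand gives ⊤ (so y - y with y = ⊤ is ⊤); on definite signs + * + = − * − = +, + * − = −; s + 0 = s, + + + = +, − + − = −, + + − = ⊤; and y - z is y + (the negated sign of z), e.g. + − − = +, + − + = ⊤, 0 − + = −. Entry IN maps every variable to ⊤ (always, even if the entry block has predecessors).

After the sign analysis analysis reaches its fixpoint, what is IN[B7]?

Fixpoint table:
  B0:  IN=(all ⊤)  OUT={d:-; rest ⊤}
  B1:  IN={d:-; rest ⊤}  OUT={b:+, d:-, e:-; rest ⊤}
  B2:  IN={d:-; rest ⊤}  OUT={d:-; rest ⊤}
  B3:  IN={d:-; rest ⊤}  OUT=(all ⊤)
  B4:  IN=(all ⊤)  OUT=(all ⊤)
  B5:  IN=(all ⊤)  OUT={d:-, f:+; rest ⊤}
  B6:  IN={d:-, f:+; rest ⊤}  OUT={d:-, f:+; rest ⊤}
  B7:  IN={d:-, f:+; rest ⊤}  OUT={d:-, e:-, f:+; rest ⊤}
  B8:  IN=(all ⊤)  OUT=(all ⊤)

Merge at B7: IN[B7] = OUT[B6] = {a: ⊤, b: ⊤, c: ⊤, d: -, e: ⊤, f: +}

Answer: {a: ⊤, b: ⊤, c: ⊤, d: -, e: ⊤, f: +}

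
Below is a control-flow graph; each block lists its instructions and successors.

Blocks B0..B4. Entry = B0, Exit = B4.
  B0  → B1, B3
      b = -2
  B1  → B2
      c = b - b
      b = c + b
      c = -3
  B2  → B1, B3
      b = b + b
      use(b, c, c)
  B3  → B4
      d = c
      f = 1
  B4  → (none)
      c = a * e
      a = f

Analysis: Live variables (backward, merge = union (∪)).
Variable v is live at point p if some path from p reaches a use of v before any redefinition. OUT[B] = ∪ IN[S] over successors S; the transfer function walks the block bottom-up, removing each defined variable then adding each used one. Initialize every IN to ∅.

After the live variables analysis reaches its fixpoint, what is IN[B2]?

Fixpoint table:
  B0: | IN={a, c, e} | OUT={a, b, c, e}
  B1: | IN={a, b, e} | OUT={a, b, c, e}
  B2: | IN={a, b, c, e} | OUT={a, b, c, e}
  B3: | IN={a, c, e} | OUT={a, e, f}
  B4: | IN={a, e, f} | OUT={}

Merge at B2: OUT[B2] = IN[B1] ⊔ IN[B3] = {a, b, c, e}
Applying B2's transfer function to that OUT value gives IN[B2] (row B2 above).

Answer: {a, b, c, e}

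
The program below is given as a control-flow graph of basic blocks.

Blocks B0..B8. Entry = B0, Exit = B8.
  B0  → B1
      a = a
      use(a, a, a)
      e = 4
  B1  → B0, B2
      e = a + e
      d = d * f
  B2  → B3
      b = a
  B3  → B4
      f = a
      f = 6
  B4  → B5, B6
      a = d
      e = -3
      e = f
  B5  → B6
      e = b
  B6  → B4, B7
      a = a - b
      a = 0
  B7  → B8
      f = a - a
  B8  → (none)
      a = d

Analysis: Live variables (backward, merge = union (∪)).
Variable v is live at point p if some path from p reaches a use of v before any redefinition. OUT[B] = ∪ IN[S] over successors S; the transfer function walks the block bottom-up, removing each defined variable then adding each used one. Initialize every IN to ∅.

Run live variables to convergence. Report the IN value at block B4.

Answer: {b, d, f}

Working:
Per-block solution:
  B0:  IN={a, d, f}  OUT={a, d, e, f}
  B1:  IN={a, d, e, f}  OUT={a, d, f}
  B2:  IN={a, d}  OUT={a, b, d}
  B3:  IN={a, b, d}  OUT={b, d, f}
  B4:  IN={b, d, f}  OUT={a, b, d, f}
  B5:  IN={a, b, d, f}  OUT={a, b, d, f}
  B6:  IN={a, b, d, f}  OUT={a, b, d, f}
  B7:  IN={a, d}  OUT={d}
  B8:  IN={d}  OUT={}

Merge at B4: OUT[B4] = IN[B5] ⊔ IN[B6] = {a, b, d, f}
Applying B4's transfer function to that OUT value gives IN[B4] (row B4 above).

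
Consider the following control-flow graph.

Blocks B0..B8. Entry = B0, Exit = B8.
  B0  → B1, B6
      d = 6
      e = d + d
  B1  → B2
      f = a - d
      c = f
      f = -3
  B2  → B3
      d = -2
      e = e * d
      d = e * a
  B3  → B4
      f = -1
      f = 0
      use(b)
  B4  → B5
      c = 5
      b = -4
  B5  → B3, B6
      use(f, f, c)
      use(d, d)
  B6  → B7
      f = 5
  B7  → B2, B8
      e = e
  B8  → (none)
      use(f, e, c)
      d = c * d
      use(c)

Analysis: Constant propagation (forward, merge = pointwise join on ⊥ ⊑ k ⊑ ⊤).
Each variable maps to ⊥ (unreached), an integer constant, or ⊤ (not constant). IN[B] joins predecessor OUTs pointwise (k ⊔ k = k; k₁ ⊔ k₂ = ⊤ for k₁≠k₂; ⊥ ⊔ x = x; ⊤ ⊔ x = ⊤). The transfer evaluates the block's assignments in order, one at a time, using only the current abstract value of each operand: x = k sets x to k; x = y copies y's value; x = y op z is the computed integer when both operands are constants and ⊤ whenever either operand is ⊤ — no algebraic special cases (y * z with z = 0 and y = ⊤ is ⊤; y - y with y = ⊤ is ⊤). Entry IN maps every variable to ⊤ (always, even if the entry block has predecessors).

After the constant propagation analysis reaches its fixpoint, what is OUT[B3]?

Answer: {a: ⊤, b: ⊤, c: ⊤, d: ⊤, e: ⊤, f: 0}

Derivation:
Per-block solution:
  B0:  IN=(all ⊤)  OUT={d:6, e:12; rest ⊤}
  B1:  IN={d:6, e:12; rest ⊤}  OUT={d:6, e:12, f:-3; rest ⊤}
  B2:  IN=(all ⊤)  OUT=(all ⊤)
  B3:  IN=(all ⊤)  OUT={f:0; rest ⊤}
  B4:  IN={f:0; rest ⊤}  OUT={b:-4, c:5, f:0; rest ⊤}
  B5:  IN={b:-4, c:5, f:0; rest ⊤}  OUT={b:-4, c:5, f:0; rest ⊤}
  B6:  IN=(all ⊤)  OUT={f:5; rest ⊤}
  B7:  IN={f:5; rest ⊤}  OUT={f:5; rest ⊤}
  B8:  IN={f:5; rest ⊤}  OUT={f:5; rest ⊤}

Merge at B3: IN[B3] = OUT[B2] ⊔ OUT[B5] = {a: ⊤, b: ⊤, c: ⊤, d: ⊤, e: ⊤, f: ⊤}
Applying B3's transfer function to that IN value gives OUT[B3] (row B3 above).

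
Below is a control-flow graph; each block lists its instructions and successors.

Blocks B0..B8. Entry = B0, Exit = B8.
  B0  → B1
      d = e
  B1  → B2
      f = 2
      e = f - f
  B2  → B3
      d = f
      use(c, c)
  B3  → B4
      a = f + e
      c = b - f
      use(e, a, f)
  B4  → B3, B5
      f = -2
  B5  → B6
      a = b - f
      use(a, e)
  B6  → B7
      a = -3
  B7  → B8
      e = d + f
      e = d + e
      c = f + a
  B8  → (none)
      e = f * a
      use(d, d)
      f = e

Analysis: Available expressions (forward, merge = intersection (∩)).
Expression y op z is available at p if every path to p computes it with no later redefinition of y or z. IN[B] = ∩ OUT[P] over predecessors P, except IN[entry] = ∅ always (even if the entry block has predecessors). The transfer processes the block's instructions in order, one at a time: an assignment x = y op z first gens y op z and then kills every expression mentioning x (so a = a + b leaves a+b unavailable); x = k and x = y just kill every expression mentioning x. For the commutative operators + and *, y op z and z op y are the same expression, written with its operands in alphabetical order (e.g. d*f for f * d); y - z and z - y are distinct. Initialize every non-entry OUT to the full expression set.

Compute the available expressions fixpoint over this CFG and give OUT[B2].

Answer: {f-f}

Trace:
Converged values:
  B0:   IN={}   OUT={}
  B1:   IN={}   OUT={f-f}
  B2:   IN={f-f}   OUT={f-f}
  B3:   IN={}   OUT={b-f, e+f}
  B4:   IN={b-f, e+f}   OUT={}
  B5:   IN={}   OUT={b-f}
  B6:   IN={b-f}   OUT={b-f}
  B7:   IN={b-f}   OUT={a+f, b-f, d+f}
  B8:   IN={a+f, b-f, d+f}   OUT={}

Merge at B2: IN[B2] = OUT[B1] = {f-f}
Applying B2's transfer function to that IN value gives OUT[B2] (row B2 above).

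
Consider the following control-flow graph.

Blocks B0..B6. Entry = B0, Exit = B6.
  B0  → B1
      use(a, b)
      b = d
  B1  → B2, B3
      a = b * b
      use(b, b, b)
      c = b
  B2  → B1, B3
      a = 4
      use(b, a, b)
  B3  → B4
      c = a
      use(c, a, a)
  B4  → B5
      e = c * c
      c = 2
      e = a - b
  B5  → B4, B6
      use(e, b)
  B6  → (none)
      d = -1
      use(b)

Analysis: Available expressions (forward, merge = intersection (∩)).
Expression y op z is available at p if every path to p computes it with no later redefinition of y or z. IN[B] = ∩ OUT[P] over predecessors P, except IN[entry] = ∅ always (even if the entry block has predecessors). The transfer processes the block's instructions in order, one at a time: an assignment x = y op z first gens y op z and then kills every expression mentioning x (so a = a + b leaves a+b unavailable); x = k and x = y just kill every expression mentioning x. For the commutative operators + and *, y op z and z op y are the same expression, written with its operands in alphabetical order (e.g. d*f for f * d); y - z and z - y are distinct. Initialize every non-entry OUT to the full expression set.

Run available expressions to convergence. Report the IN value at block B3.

Answer: {b*b}

Derivation:
Per-block solution:
  B0:   IN={}   OUT={}
  B1:   IN={}   OUT={b*b}
  B2:   IN={b*b}   OUT={b*b}
  B3:   IN={b*b}   OUT={b*b}
  B4:   IN={b*b}   OUT={a-b, b*b}
  B5:   IN={a-b, b*b}   OUT={a-b, b*b}
  B6:   IN={a-b, b*b}   OUT={a-b, b*b}

Merge at B3: IN[B3] = OUT[B1] ∩ OUT[B2] = {b*b}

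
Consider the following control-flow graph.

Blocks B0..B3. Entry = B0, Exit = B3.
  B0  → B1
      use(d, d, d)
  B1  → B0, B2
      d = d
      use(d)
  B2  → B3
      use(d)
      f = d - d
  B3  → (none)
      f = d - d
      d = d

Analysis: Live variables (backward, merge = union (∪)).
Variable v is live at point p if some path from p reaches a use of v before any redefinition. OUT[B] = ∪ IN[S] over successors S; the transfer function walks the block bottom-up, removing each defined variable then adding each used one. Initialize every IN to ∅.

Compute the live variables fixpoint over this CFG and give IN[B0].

Per-block solution:
  B0: | IN={d} | OUT={d}
  B1: | IN={d} | OUT={d}
  B2: | IN={d} | OUT={d}
  B3: | IN={d} | OUT={}

Merge at B0: OUT[B0] = IN[B1] = {d}
Applying B0's transfer function to that OUT value gives IN[B0] (row B0 above).

Answer: {d}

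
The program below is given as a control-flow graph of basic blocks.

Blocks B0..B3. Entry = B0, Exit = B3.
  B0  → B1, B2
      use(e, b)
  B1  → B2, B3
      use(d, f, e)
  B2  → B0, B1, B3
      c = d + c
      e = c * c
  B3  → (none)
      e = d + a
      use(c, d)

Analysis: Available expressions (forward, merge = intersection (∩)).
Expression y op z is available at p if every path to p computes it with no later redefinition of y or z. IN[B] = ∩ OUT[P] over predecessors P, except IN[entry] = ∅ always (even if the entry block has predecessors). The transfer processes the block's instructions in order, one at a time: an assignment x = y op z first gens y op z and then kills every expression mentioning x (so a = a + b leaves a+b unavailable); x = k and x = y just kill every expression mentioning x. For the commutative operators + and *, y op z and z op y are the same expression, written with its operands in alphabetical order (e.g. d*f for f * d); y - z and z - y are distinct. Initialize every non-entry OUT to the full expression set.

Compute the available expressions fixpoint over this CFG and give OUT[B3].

Per-block solution:
  B0: | IN={} | OUT={}
  B1: | IN={} | OUT={}
  B2: | IN={} | OUT={c*c}
  B3: | IN={} | OUT={a+d}

Merge at B3: IN[B3] = OUT[B1] ∩ OUT[B2] = {}
Applying B3's transfer function to that IN value gives OUT[B3] (row B3 above).

Answer: {a+d}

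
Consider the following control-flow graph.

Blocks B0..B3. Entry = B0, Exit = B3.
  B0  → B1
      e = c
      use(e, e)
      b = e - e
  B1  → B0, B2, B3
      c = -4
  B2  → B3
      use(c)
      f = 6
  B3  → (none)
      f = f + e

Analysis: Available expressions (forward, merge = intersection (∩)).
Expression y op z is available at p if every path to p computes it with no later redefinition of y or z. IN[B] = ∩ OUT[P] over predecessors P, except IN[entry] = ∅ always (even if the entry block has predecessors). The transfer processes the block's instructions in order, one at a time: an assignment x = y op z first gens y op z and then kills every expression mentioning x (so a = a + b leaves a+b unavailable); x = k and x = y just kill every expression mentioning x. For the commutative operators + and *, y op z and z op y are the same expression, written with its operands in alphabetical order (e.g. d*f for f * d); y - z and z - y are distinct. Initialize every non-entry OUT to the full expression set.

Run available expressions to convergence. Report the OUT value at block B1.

Per-block solution:
  B0: | IN={} | OUT={e-e}
  B1: | IN={e-e} | OUT={e-e}
  B2: | IN={e-e} | OUT={e-e}
  B3: | IN={e-e} | OUT={e-e}

Merge at B1: IN[B1] = OUT[B0] = {e-e}
Applying B1's transfer function to that IN value gives OUT[B1] (row B1 above).

Answer: {e-e}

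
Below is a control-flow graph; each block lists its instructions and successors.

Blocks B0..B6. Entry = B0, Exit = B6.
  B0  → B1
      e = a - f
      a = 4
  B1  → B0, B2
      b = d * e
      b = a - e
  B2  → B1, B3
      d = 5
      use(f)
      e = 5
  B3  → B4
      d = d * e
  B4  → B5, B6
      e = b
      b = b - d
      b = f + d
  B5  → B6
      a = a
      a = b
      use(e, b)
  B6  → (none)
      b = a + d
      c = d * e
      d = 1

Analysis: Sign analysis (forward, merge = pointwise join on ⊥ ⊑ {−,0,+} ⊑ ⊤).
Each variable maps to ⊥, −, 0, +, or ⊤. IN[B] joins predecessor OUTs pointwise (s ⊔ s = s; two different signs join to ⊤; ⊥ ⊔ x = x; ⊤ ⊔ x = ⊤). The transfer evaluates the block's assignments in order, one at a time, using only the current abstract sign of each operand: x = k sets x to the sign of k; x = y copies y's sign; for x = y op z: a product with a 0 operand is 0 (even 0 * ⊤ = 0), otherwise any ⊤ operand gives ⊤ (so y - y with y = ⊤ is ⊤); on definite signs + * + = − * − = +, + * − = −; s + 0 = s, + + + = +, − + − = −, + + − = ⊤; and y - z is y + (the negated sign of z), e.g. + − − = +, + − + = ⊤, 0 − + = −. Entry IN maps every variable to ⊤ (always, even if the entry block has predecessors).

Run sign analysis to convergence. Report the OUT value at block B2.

Fixpoint table:
  B0:   IN=(all ⊤)   OUT={a:+; rest ⊤}
  B1:   IN={a:+; rest ⊤}   OUT={a:+; rest ⊤}
  B2:   IN={a:+; rest ⊤}   OUT={a:+, d:+, e:+; rest ⊤}
  B3:   IN={a:+, d:+, e:+; rest ⊤}   OUT={a:+, d:+, e:+; rest ⊤}
  B4:   IN={a:+, d:+, e:+; rest ⊤}   OUT={a:+, d:+; rest ⊤}
  B5:   IN={a:+, d:+; rest ⊤}   OUT={d:+; rest ⊤}
  B6:   IN={d:+; rest ⊤}   OUT={d:+; rest ⊤}

Merge at B2: IN[B2] = OUT[B1] = {a: +, b: ⊤, c: ⊤, d: ⊤, e: ⊤, f: ⊤}
Applying B2's transfer function to that IN value gives OUT[B2] (row B2 above).

Answer: {a: +, b: ⊤, c: ⊤, d: +, e: +, f: ⊤}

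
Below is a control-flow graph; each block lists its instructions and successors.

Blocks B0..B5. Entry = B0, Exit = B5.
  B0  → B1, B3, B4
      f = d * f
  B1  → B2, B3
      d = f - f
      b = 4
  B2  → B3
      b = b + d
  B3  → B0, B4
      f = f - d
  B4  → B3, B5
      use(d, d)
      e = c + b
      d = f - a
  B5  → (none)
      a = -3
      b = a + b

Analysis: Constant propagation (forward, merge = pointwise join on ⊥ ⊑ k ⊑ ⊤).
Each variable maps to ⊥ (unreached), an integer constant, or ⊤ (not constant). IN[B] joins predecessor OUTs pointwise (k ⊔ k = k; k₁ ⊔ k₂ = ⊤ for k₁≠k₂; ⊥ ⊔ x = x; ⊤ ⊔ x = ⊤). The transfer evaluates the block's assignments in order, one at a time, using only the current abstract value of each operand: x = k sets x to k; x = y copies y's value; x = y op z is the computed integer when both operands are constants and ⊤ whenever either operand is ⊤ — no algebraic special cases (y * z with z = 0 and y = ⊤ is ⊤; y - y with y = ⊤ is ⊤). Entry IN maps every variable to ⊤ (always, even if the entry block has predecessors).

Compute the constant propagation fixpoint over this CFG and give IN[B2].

Answer: {a: ⊤, b: 4, c: ⊤, d: ⊤, e: ⊤, f: ⊤}

Derivation:
Per-block solution:
  B0:   IN=(all ⊤)   OUT=(all ⊤)
  B1:   IN=(all ⊤)   OUT={b:4; rest ⊤}
  B2:   IN={b:4; rest ⊤}   OUT=(all ⊤)
  B3:   IN=(all ⊤)   OUT=(all ⊤)
  B4:   IN=(all ⊤)   OUT=(all ⊤)
  B5:   IN=(all ⊤)   OUT={a:-3; rest ⊤}

Merge at B2: IN[B2] = OUT[B1] = {a: ⊤, b: 4, c: ⊤, d: ⊤, e: ⊤, f: ⊤}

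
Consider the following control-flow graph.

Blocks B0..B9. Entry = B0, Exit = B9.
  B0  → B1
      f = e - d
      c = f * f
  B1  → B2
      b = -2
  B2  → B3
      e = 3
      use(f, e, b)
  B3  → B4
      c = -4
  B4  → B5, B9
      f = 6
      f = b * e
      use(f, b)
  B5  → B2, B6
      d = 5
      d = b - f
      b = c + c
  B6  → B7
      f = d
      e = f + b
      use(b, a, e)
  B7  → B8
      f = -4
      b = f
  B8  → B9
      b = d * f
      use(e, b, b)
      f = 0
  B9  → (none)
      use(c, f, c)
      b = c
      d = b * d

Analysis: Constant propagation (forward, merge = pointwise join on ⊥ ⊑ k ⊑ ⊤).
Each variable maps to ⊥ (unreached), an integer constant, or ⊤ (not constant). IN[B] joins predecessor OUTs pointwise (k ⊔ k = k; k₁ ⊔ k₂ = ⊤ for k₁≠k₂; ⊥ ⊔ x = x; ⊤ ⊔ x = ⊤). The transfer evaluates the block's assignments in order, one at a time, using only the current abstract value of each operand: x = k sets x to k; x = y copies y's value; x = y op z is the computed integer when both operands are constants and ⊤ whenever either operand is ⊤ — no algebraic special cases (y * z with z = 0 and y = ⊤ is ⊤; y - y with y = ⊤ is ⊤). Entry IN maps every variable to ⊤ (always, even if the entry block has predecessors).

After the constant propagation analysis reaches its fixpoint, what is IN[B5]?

Answer: {a: ⊤, b: ⊤, c: -4, d: ⊤, e: 3, f: ⊤}

Trace:
Fixpoint table:
  B0: | IN=(all ⊤) | OUT=(all ⊤)
  B1: | IN=(all ⊤) | OUT={b:-2; rest ⊤}
  B2: | IN=(all ⊤) | OUT={e:3; rest ⊤}
  B3: | IN={e:3; rest ⊤} | OUT={c:-4, e:3; rest ⊤}
  B4: | IN={c:-4, e:3; rest ⊤} | OUT={c:-4, e:3; rest ⊤}
  B5: | IN={c:-4, e:3; rest ⊤} | OUT={b:-8, c:-4, e:3; rest ⊤}
  B6: | IN={b:-8, c:-4, e:3; rest ⊤} | OUT={b:-8, c:-4; rest ⊤}
  B7: | IN={b:-8, c:-4; rest ⊤} | OUT={b:-4, c:-4, f:-4; rest ⊤}
  B8: | IN={b:-4, c:-4, f:-4; rest ⊤} | OUT={c:-4, f:0; rest ⊤}
  B9: | IN={c:-4; rest ⊤} | OUT={b:-4, c:-4; rest ⊤}

Merge at B5: IN[B5] = OUT[B4] = {a: ⊤, b: ⊤, c: -4, d: ⊤, e: 3, f: ⊤}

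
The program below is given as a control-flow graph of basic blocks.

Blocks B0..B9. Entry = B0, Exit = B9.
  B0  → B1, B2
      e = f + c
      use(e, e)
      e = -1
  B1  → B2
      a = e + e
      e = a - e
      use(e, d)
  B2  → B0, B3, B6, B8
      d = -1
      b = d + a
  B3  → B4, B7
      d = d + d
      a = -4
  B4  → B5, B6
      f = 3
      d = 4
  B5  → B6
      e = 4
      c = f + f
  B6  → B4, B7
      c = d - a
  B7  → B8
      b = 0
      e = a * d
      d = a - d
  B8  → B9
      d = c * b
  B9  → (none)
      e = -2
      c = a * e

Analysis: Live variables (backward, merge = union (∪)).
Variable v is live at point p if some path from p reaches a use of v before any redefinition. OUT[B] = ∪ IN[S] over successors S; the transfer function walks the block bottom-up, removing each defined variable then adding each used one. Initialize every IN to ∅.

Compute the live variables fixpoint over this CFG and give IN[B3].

Converged values:
  B0: | IN={a, c, d, f} | OUT={a, c, d, e, f}
  B1: | IN={c, d, e, f} | OUT={a, c, f}
  B2: | IN={a, c, f} | OUT={a, b, c, d, f}
  B3: | IN={c, d} | OUT={a, c, d}
  B4: | IN={a} | OUT={a, d, f}
  B5: | IN={a, d, f} | OUT={a, d}
  B6: | IN={a, d} | OUT={a, c, d}
  B7: | IN={a, c, d} | OUT={a, b, c}
  B8: | IN={a, b, c} | OUT={a}
  B9: | IN={a} | OUT={}

Merge at B3: OUT[B3] = IN[B4] ⊔ IN[B7] = {a, c, d}
Applying B3's transfer function to that OUT value gives IN[B3] (row B3 above).

Answer: {c, d}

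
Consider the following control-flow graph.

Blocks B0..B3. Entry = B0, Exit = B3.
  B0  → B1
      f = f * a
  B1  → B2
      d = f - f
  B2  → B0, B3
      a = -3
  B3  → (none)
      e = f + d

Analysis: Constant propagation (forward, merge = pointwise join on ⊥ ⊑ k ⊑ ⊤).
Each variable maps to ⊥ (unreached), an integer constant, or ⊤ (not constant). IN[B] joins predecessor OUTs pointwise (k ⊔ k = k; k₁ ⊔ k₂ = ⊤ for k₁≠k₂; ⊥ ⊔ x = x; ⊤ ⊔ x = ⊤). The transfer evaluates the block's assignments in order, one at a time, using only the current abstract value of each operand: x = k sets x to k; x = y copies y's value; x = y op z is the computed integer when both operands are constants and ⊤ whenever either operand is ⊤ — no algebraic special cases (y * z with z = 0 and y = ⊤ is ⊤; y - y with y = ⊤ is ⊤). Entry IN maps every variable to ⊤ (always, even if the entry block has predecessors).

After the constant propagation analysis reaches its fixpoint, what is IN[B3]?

Fixpoint table:
  B0: | IN=(all ⊤) | OUT=(all ⊤)
  B1: | IN=(all ⊤) | OUT=(all ⊤)
  B2: | IN=(all ⊤) | OUT={a:-3; rest ⊤}
  B3: | IN={a:-3; rest ⊤} | OUT={a:-3; rest ⊤}

Merge at B3: IN[B3] = OUT[B2] = {a: -3, b: ⊤, c: ⊤, d: ⊤, e: ⊤, f: ⊤}

Answer: {a: -3, b: ⊤, c: ⊤, d: ⊤, e: ⊤, f: ⊤}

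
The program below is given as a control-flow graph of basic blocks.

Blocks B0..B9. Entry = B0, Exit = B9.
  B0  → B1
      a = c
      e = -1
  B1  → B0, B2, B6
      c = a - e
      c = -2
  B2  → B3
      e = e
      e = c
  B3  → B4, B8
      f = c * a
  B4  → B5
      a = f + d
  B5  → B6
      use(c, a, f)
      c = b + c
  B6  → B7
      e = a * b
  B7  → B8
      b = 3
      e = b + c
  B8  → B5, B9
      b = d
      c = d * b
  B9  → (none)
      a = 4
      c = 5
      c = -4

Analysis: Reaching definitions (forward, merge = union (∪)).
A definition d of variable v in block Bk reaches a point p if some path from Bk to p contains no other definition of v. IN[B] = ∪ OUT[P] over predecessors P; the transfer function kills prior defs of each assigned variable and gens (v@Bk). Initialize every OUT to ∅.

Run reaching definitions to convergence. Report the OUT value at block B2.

Answer: {a@B0, c@B1, e@B2}

Derivation:
Per-block solution:
  B0: | IN={a@B0, c@B1, e@B0} | OUT={a@B0, c@B1, e@B0}
  B1: | IN={a@B0, c@B1, e@B0} | OUT={a@B0, c@B1, e@B0}
  B2: | IN={a@B0, c@B1, e@B0} | OUT={a@B0, c@B1, e@B2}
  B3: | IN={a@B0, c@B1, e@B2} | OUT={a@B0, c@B1, e@B2, f@B3}
  B4: | IN={a@B0, c@B1, e@B2, f@B3} | OUT={a@B4, c@B1, e@B2, f@B3}
  B5: | IN={a@B0, a@B4, b@B8, c@B1, c@B8, e@B2, e@B7, f@B3} | OUT={a@B0, a@B4, b@B8, c@B5, e@B2, e@B7, f@B3}
  B6: | IN={a@B0, a@B4, b@B8, c@B1, c@B5, e@B0, e@B2, e@B7, f@B3} | OUT={a@B0, a@B4, b@B8, c@B1, c@B5, e@B6, f@B3}
  B7: | IN={a@B0, a@B4, b@B8, c@B1, c@B5, e@B6, f@B3} | OUT={a@B0, a@B4, b@B7, c@B1, c@B5, e@B7, f@B3}
  B8: | IN={a@B0, a@B4, b@B7, c@B1, c@B5, e@B2, e@B7, f@B3} | OUT={a@B0, a@B4, b@B8, c@B8, e@B2, e@B7, f@B3}
  B9: | IN={a@B0, a@B4, b@B8, c@B8, e@B2, e@B7, f@B3} | OUT={a@B9, b@B8, c@B9, e@B2, e@B7, f@B3}

Merge at B2: IN[B2] = OUT[B1] = {a@B0, c@B1, e@B0}
Applying B2's transfer function to that IN value gives OUT[B2] (row B2 above).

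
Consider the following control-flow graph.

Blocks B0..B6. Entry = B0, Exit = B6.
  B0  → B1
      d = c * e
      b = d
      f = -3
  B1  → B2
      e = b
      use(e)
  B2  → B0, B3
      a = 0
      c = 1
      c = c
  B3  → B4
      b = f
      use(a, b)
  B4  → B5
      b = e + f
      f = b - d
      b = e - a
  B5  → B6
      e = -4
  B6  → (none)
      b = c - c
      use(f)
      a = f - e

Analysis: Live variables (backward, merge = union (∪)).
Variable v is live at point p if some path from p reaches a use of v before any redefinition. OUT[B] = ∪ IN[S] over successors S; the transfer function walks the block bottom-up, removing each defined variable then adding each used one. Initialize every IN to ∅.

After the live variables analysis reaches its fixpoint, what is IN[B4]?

Per-block solution:
  B0:   IN={c, e}   OUT={b, d, f}
  B1:   IN={b, d, f}   OUT={d, e, f}
  B2:   IN={d, e, f}   OUT={a, c, d, e, f}
  B3:   IN={a, c, d, e, f}   OUT={a, c, d, e, f}
  B4:   IN={a, c, d, e, f}   OUT={c, f}
  B5:   IN={c, f}   OUT={c, e, f}
  B6:   IN={c, e, f}   OUT={}

Merge at B4: OUT[B4] = IN[B5] = {c, f}
Applying B4's transfer function to that OUT value gives IN[B4] (row B4 above).

Answer: {a, c, d, e, f}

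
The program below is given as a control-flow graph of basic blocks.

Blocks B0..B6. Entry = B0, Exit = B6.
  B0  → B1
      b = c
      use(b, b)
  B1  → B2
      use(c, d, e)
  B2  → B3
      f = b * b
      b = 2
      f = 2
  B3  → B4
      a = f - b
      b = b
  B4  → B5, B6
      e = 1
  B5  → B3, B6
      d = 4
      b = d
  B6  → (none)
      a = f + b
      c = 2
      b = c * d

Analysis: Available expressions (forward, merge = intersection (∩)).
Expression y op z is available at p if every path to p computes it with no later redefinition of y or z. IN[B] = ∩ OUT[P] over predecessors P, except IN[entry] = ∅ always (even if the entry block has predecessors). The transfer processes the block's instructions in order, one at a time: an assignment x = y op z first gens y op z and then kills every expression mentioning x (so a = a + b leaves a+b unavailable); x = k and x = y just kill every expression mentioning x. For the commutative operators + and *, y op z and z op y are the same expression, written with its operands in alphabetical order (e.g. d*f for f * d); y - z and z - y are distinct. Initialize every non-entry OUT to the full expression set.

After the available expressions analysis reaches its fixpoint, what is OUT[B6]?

Answer: {c*d}

Trace:
Converged values:
  B0:  IN={}  OUT={}
  B1:  IN={}  OUT={}
  B2:  IN={}  OUT={}
  B3:  IN={}  OUT={}
  B4:  IN={}  OUT={}
  B5:  IN={}  OUT={}
  B6:  IN={}  OUT={c*d}

Merge at B6: IN[B6] = OUT[B4] ∩ OUT[B5] = {}
Applying B6's transfer function to that IN value gives OUT[B6] (row B6 above).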